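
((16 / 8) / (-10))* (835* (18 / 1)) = -3006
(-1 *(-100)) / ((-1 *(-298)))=50 / 149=0.34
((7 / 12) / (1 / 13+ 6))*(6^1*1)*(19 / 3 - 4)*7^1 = 4459 / 474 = 9.41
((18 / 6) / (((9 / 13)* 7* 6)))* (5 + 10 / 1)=1.55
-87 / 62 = -1.40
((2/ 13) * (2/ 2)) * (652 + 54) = 1412/ 13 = 108.62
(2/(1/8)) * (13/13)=16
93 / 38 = 2.45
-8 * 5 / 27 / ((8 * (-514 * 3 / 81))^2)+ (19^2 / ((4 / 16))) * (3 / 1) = 9155976441 / 2113568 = 4332.00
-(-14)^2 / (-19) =196 / 19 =10.32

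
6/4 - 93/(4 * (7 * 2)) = -9/56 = -0.16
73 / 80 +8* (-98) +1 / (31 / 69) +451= -818057 / 2480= -329.86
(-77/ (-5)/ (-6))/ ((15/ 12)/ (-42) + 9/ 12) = -196/ 55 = -3.56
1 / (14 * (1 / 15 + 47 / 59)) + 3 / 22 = 25779 / 117656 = 0.22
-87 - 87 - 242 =-416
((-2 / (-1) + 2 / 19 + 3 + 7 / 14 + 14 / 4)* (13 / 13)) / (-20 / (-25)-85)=-865 / 7999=-0.11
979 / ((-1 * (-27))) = 979 / 27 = 36.26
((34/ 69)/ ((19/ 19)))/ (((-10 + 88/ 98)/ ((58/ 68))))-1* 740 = -22774181/ 30774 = -740.05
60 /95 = 12 /19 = 0.63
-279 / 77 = -3.62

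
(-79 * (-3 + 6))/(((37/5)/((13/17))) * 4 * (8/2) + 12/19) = -292695/191996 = -1.52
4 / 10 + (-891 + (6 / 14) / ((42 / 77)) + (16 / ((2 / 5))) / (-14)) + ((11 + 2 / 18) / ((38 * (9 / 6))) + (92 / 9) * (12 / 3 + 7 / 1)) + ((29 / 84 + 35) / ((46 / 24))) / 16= -5146399499 / 6607440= -778.88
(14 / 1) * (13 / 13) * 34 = 476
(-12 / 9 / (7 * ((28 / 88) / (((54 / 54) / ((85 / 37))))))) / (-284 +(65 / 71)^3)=1165358216 / 1266644377005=0.00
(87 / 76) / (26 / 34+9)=1479 / 12616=0.12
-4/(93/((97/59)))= -388/5487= -0.07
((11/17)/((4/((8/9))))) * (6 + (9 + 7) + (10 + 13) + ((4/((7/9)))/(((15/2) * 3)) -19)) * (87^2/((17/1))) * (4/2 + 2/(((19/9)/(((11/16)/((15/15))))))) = 100660131/22610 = 4452.02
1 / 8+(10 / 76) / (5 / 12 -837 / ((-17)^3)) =1836691 / 5260568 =0.35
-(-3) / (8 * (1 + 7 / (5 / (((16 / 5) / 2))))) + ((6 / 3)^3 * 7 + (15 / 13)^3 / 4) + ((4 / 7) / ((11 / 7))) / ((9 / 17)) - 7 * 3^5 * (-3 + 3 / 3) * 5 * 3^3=2397720985901 / 5220072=459327.19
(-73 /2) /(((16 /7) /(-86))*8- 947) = 21973 /570222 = 0.04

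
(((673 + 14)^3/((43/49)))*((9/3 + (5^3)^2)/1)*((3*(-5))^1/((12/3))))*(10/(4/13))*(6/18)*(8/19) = -80696194527557700/817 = -98771351930915.18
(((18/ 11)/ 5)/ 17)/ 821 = 18/ 767635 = 0.00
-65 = -65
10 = 10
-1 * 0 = 0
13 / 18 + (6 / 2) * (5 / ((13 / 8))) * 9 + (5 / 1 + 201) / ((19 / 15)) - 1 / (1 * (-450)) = 13695511 / 55575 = 246.43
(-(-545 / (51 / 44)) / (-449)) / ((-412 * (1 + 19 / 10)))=59950 / 68399313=0.00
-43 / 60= -0.72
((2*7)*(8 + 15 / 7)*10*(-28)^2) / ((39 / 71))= 79042880 / 39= 2026740.51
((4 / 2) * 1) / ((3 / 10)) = 6.67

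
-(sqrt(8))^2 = -8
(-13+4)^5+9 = -59040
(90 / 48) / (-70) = -3 / 112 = -0.03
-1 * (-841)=841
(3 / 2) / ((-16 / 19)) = -57 / 32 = -1.78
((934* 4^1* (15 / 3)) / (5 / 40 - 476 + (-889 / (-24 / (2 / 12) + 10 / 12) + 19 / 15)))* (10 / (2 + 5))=-19255344000 / 337977829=-56.97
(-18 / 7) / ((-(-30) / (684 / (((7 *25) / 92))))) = -188784 / 6125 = -30.82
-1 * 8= -8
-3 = -3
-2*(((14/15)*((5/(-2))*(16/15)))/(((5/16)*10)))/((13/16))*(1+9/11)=114688/32175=3.56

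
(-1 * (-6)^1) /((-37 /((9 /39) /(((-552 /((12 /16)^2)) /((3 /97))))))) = 81 /68679104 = 0.00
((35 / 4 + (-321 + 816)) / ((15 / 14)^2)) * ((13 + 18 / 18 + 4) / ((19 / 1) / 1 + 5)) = 19747 / 60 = 329.12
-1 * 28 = -28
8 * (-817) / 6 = -3268 / 3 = -1089.33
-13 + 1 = -12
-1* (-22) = 22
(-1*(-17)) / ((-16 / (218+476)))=-737.38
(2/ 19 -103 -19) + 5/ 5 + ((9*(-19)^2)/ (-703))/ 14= -1193095/ 9842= -121.22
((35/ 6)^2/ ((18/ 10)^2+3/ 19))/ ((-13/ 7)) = -4073125/ 755352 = -5.39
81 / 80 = 1.01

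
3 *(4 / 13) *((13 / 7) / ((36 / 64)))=64 / 21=3.05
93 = 93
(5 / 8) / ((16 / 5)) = 25 / 128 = 0.20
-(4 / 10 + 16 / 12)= -26 / 15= -1.73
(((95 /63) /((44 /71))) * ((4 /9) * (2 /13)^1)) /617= 13490 /50026977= 0.00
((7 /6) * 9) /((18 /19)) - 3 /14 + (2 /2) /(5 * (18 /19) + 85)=1558261 /143220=10.88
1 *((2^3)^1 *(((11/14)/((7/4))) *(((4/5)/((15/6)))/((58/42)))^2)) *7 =709632/525625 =1.35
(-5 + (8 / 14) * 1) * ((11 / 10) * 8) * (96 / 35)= -130944 / 1225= -106.89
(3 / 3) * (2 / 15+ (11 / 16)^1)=0.82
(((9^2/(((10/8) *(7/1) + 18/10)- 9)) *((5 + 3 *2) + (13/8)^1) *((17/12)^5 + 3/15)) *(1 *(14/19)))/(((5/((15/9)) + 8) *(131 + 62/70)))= 9569955535/4835500032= 1.98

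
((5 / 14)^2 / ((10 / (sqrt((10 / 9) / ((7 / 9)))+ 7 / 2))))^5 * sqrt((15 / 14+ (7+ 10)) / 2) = 0.00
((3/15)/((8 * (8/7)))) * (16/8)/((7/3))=3/160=0.02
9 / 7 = 1.29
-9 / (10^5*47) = -9 / 4700000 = -0.00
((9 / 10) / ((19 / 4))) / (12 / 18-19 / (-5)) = 54 / 1273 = 0.04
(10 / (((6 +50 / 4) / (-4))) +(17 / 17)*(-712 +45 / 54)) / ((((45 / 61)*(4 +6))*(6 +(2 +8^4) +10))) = -9659899 / 410988600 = -0.02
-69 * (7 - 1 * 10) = 207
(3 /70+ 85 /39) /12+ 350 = 11472067 /32760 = 350.19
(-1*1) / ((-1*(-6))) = -1 / 6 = -0.17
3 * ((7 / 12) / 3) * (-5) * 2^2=-35 / 3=-11.67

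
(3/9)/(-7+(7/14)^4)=-16/333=-0.05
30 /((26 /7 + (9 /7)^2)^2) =72030 /69169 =1.04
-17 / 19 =-0.89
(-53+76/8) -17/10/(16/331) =-12587/160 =-78.67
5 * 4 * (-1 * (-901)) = 18020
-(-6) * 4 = 24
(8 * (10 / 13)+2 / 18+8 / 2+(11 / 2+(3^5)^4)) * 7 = 5711352874661 / 234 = 24407490917.35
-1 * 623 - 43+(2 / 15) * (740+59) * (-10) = -5194 / 3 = -1731.33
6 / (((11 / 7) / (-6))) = -252 / 11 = -22.91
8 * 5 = 40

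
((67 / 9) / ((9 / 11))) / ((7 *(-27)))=-737 / 15309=-0.05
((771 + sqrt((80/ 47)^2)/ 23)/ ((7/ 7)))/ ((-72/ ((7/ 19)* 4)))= -5834717/ 369702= -15.78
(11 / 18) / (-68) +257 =314557 / 1224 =256.99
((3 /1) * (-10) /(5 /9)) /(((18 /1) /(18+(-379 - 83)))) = 1332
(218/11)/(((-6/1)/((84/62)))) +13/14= -16931/4774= -3.55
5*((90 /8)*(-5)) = -1125 /4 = -281.25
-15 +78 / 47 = -627 / 47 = -13.34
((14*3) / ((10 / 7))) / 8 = 147 / 40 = 3.68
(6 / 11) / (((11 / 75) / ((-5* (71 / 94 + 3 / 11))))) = -1195875 / 62557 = -19.12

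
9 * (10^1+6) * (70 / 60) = 168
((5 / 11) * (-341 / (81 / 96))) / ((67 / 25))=-124000 / 1809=-68.55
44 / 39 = 1.13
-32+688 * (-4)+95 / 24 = -66721 / 24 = -2780.04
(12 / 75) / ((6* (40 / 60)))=1 / 25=0.04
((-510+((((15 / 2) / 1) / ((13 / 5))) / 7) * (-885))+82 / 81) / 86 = -12879871 / 1267812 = -10.16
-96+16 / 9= -848 / 9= -94.22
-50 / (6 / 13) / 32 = -3.39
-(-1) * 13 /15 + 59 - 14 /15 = 58.93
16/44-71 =-777/11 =-70.64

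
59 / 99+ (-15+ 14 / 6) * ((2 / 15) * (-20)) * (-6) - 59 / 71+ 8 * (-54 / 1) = -4462724 / 7029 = -634.90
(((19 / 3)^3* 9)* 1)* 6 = 13718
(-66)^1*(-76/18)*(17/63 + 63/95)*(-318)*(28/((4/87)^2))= -1095140780.80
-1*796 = -796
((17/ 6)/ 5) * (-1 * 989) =-16813/ 30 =-560.43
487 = 487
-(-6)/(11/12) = 72/11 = 6.55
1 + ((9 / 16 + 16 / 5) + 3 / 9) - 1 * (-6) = 2663 / 240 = 11.10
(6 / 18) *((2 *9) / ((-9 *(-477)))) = 2 / 1431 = 0.00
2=2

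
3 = 3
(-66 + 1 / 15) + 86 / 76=-36937 / 570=-64.80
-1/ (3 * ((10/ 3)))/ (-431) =1/ 4310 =0.00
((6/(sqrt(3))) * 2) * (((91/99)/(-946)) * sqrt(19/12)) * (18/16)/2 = -91 * sqrt(19)/83248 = -0.00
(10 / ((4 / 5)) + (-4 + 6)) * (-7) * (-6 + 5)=203 / 2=101.50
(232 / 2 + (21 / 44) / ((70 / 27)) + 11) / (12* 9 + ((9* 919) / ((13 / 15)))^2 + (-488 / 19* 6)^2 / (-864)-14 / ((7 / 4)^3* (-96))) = 501876323403 / 359398414567362280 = 0.00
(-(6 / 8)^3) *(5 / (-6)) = 45 / 128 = 0.35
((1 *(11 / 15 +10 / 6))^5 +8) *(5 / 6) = 136916 / 1875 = 73.02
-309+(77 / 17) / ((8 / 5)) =-41639 / 136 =-306.17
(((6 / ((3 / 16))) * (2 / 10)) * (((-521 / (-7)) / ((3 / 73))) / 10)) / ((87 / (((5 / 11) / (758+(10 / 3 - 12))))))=76066 / 9412095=0.01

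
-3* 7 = -21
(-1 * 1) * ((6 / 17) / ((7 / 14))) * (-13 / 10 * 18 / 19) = 1404 / 1615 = 0.87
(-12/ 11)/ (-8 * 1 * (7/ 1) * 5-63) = 12/ 3773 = 0.00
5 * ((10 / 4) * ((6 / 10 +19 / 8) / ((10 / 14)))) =833 / 16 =52.06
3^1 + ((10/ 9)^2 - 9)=-386/ 81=-4.77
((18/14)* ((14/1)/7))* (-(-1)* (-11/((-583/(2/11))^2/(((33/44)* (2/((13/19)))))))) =-2052/340228889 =-0.00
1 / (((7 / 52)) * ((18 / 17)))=442 / 63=7.02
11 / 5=2.20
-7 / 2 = -3.50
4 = 4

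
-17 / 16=-1.06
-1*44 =-44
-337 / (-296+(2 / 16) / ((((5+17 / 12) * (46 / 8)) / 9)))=596827 / 524162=1.14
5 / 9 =0.56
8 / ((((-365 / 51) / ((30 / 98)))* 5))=-0.07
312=312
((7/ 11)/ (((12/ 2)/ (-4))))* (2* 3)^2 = -168/ 11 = -15.27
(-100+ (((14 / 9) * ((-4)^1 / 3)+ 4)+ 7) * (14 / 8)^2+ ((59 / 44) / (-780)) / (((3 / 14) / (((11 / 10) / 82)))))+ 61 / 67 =-55348002263 / 771357600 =-71.75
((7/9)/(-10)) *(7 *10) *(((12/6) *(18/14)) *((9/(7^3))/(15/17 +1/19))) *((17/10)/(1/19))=-938961/73990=-12.69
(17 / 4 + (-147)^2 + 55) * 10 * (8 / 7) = 1733460 / 7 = 247637.14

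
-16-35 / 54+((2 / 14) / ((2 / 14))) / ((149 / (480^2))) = 12307649 / 8046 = 1529.66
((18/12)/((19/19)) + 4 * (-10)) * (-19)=1463/2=731.50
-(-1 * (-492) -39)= -453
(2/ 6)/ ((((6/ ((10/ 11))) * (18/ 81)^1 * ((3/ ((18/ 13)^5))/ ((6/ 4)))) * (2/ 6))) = 7085880/ 4084223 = 1.73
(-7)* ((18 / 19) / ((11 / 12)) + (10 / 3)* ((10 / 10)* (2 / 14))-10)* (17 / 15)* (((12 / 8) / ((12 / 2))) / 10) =79186 / 47025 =1.68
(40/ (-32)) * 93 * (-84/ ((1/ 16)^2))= 2499840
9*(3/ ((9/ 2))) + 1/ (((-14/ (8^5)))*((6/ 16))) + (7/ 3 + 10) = -130687/ 21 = -6223.19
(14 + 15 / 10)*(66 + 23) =2759 / 2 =1379.50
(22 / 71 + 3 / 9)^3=0.27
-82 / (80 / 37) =-1517 / 40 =-37.92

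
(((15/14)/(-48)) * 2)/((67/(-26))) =65/3752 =0.02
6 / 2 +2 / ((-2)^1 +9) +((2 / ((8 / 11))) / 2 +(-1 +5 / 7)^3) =12725 / 2744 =4.64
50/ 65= 10/ 13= 0.77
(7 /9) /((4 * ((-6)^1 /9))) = -7 /24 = -0.29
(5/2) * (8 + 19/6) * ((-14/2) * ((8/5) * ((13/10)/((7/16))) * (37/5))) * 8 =-4125056/75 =-55000.75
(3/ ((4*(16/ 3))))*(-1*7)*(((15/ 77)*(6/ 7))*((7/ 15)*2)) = -27/ 176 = -0.15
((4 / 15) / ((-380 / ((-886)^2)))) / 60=-196249 / 21375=-9.18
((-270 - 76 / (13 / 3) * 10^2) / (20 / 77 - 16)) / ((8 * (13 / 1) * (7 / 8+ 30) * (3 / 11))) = 3714095 / 25296258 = 0.15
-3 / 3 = -1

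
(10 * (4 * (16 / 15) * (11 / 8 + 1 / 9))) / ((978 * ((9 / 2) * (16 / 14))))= 1498 / 118827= 0.01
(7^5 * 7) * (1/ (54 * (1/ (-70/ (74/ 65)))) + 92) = 10689748.30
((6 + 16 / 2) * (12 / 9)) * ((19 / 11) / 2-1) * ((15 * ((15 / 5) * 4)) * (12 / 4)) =-15120 / 11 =-1374.55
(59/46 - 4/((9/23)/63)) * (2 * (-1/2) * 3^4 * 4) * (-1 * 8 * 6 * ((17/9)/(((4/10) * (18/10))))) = -603126000/23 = -26222869.57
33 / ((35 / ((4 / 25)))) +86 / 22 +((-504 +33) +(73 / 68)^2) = -20730342327 / 44506000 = -465.79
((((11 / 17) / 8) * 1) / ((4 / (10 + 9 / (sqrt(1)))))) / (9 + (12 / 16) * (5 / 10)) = 209 / 5100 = 0.04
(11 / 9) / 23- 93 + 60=-6820 / 207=-32.95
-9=-9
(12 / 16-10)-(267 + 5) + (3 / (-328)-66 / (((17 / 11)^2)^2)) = -8022011181 / 27394888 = -292.83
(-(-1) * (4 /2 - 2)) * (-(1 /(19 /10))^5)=0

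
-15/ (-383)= 15/ 383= 0.04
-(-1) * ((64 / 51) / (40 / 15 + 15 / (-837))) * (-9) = -53568 / 12563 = -4.26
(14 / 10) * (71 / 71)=7 / 5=1.40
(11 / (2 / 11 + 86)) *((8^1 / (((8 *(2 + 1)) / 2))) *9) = 121 / 158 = 0.77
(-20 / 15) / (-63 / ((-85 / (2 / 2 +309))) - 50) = -17 / 2292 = -0.01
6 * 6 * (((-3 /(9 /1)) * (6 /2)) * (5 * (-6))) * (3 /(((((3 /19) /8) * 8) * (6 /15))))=51300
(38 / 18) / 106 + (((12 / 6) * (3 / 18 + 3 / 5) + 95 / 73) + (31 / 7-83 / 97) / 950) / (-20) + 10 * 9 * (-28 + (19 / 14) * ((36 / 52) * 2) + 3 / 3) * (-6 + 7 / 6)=31907825830489561 / 2919967186500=10927.46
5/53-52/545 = -31/28885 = -0.00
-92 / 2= -46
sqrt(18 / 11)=3 * sqrt(22) / 11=1.28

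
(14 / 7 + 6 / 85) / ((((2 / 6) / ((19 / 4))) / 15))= 7524 / 17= 442.59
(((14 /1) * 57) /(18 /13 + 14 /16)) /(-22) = -41496 /2585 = -16.05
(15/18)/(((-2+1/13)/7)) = -91/30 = -3.03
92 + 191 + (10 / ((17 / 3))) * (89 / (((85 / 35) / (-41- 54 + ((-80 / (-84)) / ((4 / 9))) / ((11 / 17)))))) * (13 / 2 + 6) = -234727843 / 3179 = -73837.01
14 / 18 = 7 / 9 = 0.78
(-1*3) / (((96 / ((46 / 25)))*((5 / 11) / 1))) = -253 / 2000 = -0.13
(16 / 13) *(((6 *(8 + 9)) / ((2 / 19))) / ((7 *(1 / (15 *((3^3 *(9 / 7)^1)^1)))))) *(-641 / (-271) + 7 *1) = 143427659040 / 172627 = 830852.99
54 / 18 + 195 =198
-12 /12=-1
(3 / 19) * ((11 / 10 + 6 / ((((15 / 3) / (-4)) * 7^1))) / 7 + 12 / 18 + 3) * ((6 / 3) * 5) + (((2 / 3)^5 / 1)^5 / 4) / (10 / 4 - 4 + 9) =69609011328377761 / 11832385430871495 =5.88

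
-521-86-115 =-722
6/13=0.46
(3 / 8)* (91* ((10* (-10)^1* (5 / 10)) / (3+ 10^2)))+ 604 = 242023 / 412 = 587.43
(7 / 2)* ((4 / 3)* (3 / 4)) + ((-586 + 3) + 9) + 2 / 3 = -3419 / 6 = -569.83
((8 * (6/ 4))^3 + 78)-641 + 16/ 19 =22151/ 19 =1165.84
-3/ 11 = -0.27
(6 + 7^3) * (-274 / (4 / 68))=-1625642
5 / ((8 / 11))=55 / 8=6.88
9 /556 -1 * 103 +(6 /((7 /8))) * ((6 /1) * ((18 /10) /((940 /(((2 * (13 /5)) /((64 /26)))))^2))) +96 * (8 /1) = 571743200268299 /859742800000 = 665.02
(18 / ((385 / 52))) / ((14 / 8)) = 3744 / 2695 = 1.39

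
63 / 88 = 0.72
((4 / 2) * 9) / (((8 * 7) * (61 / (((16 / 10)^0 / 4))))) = 9 / 6832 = 0.00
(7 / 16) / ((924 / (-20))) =-5 / 528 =-0.01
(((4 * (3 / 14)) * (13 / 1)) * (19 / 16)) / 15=247 / 280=0.88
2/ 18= 1/ 9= 0.11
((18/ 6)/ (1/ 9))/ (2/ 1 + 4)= 9/ 2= 4.50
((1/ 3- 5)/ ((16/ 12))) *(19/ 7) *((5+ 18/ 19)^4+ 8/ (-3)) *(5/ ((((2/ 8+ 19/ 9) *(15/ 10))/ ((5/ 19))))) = -9761990300/ 2215457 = -4406.31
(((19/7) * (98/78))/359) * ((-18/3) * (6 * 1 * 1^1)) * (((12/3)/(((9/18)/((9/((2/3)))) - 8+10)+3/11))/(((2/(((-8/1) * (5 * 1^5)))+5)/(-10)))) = 273600/228683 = 1.20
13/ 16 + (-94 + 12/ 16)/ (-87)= 2623/ 1392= 1.88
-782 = -782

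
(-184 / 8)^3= -12167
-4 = -4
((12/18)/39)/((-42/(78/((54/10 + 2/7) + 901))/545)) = -2725/142803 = -0.02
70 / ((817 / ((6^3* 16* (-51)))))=-12337920 / 817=-15101.49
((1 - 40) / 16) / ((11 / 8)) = -39 / 22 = -1.77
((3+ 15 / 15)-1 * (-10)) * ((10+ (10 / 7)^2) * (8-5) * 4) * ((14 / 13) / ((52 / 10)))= 70800 / 169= 418.93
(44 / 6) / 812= 11 / 1218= 0.01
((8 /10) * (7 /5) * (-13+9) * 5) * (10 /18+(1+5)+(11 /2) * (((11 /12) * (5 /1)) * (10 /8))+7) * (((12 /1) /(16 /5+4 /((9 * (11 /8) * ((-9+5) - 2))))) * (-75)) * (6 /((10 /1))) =404750115 /2336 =173266.32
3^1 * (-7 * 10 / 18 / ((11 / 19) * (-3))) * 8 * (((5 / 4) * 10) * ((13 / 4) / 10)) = 43225 / 198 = 218.31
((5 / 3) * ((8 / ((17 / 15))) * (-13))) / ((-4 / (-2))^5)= -4.78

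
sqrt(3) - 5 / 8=1.11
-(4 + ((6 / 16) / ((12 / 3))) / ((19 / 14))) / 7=-1237 / 2128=-0.58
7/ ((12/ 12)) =7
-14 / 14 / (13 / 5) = -5 / 13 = -0.38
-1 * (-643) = 643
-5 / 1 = -5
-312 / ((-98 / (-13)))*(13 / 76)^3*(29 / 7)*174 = -2810316717 / 18821096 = -149.32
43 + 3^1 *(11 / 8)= 377 / 8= 47.12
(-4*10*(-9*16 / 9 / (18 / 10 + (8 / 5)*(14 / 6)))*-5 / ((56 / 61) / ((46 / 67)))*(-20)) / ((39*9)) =112240000 / 4554459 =24.64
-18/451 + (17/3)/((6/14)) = 53507/4059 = 13.18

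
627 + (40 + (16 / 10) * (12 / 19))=63461 / 95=668.01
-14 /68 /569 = -7 /19346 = -0.00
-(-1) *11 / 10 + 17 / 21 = 401 / 210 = 1.91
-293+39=-254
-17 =-17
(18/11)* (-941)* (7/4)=-59283/22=-2694.68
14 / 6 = 7 / 3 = 2.33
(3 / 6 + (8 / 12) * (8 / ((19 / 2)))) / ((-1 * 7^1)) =-121 / 798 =-0.15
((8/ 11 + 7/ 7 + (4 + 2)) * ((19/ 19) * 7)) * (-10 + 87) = 4165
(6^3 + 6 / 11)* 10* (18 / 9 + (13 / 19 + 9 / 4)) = 2233125 / 209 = 10684.81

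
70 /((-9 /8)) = -560 /9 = -62.22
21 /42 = 1 /2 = 0.50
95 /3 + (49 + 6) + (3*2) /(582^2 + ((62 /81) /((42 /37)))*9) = 16645198982 /192059949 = 86.67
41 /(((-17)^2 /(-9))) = -369 /289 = -1.28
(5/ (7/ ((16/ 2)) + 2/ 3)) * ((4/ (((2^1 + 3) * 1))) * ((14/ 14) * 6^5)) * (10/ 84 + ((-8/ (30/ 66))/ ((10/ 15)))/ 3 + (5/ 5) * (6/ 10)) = -163037.80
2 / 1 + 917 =919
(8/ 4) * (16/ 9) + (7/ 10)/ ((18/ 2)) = 109/ 30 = 3.63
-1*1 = -1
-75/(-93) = 25/31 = 0.81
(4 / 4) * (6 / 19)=6 / 19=0.32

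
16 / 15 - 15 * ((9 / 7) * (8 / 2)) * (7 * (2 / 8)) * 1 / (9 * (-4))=289 / 60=4.82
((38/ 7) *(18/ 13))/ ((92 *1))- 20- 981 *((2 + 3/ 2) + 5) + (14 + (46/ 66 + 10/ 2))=-1151894287/ 138138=-8338.72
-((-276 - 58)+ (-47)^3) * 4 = 416628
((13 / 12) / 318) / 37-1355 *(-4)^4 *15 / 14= -367325107109 / 988344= -371657.14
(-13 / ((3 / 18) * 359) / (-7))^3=474552 / 15870019697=0.00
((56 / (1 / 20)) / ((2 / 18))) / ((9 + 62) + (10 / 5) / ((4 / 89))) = 960 / 11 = 87.27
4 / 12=1 / 3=0.33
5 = 5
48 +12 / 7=348 / 7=49.71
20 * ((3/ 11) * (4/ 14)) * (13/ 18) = 260/ 231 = 1.13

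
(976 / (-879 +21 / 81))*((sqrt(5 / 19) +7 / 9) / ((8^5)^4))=-1281 / 1709638476143878209536 - 1647*sqrt(95) / 32483131046733685981184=-0.00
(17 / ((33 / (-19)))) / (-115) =323 / 3795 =0.09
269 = 269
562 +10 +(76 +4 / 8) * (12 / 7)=4922 / 7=703.14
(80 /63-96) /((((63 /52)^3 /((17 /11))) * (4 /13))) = -46362957056 /173282571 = -267.56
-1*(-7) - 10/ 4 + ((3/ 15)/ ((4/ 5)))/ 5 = 91/ 20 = 4.55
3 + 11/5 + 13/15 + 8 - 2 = 181/15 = 12.07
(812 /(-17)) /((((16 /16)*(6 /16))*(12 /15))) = -159.22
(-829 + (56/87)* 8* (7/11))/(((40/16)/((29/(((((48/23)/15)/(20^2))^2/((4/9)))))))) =-10450619825000/297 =-35187272138.05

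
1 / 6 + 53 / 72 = 65 / 72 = 0.90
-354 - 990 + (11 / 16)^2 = -1343.53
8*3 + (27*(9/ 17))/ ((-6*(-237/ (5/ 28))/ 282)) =921531/ 37604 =24.51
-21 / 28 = -3 / 4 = -0.75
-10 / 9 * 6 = -20 / 3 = -6.67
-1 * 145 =-145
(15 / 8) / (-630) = -1 / 336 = -0.00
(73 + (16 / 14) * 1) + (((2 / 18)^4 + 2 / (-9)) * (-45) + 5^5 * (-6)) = -95251904 / 5103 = -18665.86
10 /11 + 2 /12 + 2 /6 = 31 /22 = 1.41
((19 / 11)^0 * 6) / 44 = 3 / 22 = 0.14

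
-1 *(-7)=7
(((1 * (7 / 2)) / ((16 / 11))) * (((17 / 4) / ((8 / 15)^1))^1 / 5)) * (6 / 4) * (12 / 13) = 35343 / 6656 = 5.31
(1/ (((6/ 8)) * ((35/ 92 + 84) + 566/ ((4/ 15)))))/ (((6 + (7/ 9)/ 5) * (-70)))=-552/ 393680987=-0.00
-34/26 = -17/13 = -1.31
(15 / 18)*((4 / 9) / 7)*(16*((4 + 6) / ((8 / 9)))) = 200 / 21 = 9.52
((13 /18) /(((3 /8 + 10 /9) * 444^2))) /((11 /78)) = 169 /9667878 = 0.00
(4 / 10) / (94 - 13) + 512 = 207362 / 405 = 512.00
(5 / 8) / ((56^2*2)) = 5 / 50176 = 0.00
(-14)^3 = -2744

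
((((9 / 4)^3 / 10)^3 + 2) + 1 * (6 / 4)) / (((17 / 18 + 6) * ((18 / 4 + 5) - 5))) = 1304924489 / 8192000000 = 0.16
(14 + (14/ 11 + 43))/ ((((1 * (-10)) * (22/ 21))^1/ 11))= -13461/ 220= -61.19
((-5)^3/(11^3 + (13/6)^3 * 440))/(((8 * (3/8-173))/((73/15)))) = 16425/216502132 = 0.00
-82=-82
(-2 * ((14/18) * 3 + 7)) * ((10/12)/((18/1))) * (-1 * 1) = 70/81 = 0.86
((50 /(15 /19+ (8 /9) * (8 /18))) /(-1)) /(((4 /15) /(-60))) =17313750 /1823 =9497.39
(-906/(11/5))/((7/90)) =-407700/77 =-5294.81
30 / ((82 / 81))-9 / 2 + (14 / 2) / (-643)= 1324649 / 52726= 25.12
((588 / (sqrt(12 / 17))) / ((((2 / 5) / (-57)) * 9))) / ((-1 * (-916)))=-4655 * sqrt(51) / 2748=-12.10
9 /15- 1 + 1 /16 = -27 /80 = -0.34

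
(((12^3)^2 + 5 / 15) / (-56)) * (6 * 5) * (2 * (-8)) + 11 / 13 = 2329067857 / 91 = 25594152.27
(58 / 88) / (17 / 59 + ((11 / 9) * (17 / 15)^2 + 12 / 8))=3464775 / 17652734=0.20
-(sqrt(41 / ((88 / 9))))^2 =-369 / 88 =-4.19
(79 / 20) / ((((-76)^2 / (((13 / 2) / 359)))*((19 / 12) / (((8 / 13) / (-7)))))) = -237 / 344733340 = -0.00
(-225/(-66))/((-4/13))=-975/88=-11.08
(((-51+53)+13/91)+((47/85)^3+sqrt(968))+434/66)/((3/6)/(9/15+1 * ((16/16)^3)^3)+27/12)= 20173293808/5816377875+352 * sqrt(2)/41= 15.61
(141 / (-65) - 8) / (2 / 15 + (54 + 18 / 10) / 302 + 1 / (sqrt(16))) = -1197732 / 66911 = -17.90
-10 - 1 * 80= -90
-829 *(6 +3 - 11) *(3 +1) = 6632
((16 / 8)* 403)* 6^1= 4836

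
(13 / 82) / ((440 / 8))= 13 / 4510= 0.00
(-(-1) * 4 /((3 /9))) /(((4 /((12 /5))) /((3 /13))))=1.66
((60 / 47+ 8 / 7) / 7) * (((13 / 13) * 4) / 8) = 398 / 2303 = 0.17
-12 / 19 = -0.63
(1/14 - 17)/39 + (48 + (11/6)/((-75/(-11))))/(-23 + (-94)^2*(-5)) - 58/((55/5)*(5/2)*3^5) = -119304247336/268801758225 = -0.44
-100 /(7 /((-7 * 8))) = 800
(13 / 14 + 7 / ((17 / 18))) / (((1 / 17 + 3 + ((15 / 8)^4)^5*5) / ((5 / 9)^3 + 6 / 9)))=699151776519922626068480 / 144234979230208673152484210331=0.00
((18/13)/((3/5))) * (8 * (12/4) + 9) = 990/13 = 76.15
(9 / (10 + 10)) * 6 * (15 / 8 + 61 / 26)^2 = 5203467 / 108160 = 48.11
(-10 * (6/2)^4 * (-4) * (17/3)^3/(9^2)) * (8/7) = 1572160/189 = 8318.31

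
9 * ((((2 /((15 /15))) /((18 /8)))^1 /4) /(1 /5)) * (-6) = -60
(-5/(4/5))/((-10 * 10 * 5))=1/80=0.01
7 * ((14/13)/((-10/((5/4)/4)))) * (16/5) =-49/65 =-0.75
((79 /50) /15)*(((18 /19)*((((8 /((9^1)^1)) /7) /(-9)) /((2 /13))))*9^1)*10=-8216 /9975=-0.82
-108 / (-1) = 108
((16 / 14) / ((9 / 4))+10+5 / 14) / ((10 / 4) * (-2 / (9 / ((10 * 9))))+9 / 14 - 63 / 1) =-1369 / 14157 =-0.10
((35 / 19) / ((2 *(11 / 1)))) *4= 70 / 209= 0.33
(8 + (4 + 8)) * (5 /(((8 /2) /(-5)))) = -125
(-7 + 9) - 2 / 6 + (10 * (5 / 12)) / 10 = 25 / 12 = 2.08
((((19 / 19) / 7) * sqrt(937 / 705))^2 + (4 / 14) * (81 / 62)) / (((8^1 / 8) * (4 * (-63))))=-214391 / 134932770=-0.00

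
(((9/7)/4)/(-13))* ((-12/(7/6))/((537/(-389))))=-21006/114023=-0.18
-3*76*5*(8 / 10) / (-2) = 456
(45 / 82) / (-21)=-15 / 574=-0.03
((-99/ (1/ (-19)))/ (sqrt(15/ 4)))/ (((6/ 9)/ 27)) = 50787 * sqrt(15)/ 5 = 39339.44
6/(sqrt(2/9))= 9 * sqrt(2)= 12.73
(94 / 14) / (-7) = -47 / 49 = -0.96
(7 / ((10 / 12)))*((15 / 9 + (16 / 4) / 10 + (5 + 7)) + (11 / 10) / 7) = 2987 / 25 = 119.48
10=10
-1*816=-816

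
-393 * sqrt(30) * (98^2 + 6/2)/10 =-3775551 * sqrt(30)/10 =-2067954.45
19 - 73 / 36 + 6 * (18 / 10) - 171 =-25781 / 180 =-143.23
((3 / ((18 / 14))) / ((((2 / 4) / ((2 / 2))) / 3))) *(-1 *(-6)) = 84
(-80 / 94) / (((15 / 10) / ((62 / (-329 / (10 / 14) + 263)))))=6200 / 34827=0.18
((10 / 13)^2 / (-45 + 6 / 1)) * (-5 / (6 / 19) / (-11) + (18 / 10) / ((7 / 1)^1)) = -39190 / 1522521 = -0.03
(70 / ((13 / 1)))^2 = 4900 / 169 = 28.99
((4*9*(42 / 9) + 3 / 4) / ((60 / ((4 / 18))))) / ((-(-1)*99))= 5 / 792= 0.01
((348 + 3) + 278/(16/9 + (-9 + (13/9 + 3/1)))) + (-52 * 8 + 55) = -2752/25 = -110.08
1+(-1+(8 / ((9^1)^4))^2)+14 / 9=66961630 / 43046721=1.56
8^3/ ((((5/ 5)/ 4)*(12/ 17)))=2901.33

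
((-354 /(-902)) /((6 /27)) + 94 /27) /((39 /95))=12140905 /949806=12.78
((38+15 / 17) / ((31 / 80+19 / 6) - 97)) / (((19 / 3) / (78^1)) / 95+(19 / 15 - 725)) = 0.00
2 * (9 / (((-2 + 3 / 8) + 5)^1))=16 / 3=5.33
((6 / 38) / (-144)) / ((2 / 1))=-1 / 1824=-0.00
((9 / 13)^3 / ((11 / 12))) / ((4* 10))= 2187 / 241670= 0.01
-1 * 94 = -94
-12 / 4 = -3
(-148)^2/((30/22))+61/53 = 12770947/795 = 16064.08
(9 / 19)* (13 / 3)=39 / 19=2.05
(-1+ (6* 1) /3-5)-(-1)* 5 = 1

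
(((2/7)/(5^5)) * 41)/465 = 82/10171875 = 0.00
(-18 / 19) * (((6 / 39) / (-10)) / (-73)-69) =5893272 / 90155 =65.37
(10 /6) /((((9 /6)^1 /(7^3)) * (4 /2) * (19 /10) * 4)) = 8575 /342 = 25.07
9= 9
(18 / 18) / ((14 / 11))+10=151 / 14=10.79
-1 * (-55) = 55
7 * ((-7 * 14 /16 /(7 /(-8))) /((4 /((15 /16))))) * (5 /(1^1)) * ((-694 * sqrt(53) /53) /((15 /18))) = -765135 * sqrt(53) /848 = -6568.71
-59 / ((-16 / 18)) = 531 / 8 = 66.38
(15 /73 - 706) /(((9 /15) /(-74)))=19063510 /219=87047.99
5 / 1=5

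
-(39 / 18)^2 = -169 / 36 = -4.69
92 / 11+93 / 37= 4427 / 407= 10.88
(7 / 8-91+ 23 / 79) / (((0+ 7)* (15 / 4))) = -3785 / 1106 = -3.42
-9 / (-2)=9 / 2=4.50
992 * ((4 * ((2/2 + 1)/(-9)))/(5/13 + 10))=-103168/1215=-84.91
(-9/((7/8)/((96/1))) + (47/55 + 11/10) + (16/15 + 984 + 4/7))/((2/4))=379/1155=0.33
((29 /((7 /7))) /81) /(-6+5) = -29 /81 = -0.36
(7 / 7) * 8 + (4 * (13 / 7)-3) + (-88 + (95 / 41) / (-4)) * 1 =-87421 / 1148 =-76.15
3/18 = 1/6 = 0.17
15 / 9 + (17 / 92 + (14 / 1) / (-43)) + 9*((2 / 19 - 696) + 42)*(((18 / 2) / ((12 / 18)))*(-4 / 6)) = 11943634663 / 225492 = 52967.00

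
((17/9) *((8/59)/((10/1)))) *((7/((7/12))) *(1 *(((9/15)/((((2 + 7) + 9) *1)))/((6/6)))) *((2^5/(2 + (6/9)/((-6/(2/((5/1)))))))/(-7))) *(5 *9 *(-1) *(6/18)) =1632/4543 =0.36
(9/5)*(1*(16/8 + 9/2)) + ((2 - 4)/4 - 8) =16/5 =3.20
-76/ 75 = -1.01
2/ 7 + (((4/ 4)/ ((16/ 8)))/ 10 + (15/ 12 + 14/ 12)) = 289/ 105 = 2.75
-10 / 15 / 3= -2 / 9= -0.22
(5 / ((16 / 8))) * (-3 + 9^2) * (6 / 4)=585 / 2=292.50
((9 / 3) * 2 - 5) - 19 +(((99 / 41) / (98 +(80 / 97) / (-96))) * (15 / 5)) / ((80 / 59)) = -1678455927 / 93530840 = -17.95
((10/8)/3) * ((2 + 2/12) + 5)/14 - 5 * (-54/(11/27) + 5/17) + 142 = 151450877/188496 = 803.47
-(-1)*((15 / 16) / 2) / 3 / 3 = 5 / 96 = 0.05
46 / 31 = 1.48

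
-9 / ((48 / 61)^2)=-3721 / 256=-14.54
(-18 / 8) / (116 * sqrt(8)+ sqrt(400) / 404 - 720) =5324922 * sqrt(2) / 4189353977+ 66097935 / 16757415908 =0.01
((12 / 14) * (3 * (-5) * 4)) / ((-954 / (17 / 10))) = 34 / 371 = 0.09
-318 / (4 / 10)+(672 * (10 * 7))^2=2212760805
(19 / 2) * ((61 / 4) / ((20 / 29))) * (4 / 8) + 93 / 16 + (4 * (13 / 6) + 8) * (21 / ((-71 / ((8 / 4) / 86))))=108180963 / 976960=110.73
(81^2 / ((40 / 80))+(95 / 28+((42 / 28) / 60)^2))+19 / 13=1911270091 / 145600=13126.86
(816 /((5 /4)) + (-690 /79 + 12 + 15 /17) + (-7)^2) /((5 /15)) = 14221326 /6715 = 2117.84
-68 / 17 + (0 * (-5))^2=-4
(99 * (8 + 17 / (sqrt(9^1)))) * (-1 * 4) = -5412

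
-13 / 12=-1.08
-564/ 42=-94/ 7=-13.43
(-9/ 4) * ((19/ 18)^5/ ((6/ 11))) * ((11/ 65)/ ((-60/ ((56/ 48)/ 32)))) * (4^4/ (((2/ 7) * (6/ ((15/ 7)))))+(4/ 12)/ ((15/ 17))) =2325856740977/ 13060694016000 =0.18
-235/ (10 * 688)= -47/ 1376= -0.03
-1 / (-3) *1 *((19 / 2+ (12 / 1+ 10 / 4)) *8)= 64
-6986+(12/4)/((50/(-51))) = -349453/50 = -6989.06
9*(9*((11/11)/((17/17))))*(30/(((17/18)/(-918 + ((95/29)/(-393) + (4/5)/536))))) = -10220421184434/4327061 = -2361977.61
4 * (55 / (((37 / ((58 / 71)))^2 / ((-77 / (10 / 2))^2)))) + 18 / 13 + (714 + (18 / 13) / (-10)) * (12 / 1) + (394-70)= 8917.16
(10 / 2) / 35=1 / 7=0.14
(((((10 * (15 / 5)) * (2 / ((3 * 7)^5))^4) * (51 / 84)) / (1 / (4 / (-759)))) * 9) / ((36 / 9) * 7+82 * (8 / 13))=-104 / 164241612850183730878824942057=-0.00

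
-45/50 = -9/10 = -0.90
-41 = -41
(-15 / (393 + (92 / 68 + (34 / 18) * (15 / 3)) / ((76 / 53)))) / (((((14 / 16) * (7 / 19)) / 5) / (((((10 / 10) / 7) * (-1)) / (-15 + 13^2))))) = 828495 / 1537569187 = 0.00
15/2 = 7.50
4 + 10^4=10004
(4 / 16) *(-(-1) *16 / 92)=1 / 23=0.04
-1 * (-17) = 17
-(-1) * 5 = 5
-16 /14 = -8 /7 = -1.14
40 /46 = 20 /23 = 0.87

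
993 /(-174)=-331 /58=-5.71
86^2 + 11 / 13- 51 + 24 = 95808 / 13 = 7369.85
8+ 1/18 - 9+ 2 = 19/18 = 1.06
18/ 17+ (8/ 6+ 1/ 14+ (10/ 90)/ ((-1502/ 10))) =3961837/ 1608642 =2.46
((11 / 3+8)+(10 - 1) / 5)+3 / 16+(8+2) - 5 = 4477 / 240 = 18.65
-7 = -7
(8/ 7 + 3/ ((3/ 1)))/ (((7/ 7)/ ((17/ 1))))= 255/ 7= 36.43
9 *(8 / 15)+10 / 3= 122 / 15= 8.13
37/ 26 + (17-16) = 63/ 26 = 2.42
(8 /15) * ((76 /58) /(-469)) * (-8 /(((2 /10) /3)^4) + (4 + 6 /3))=603.48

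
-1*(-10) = 10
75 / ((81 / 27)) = 25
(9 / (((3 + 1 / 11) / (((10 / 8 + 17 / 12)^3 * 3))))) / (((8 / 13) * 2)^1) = 2288 / 17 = 134.59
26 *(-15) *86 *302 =-10129080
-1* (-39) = 39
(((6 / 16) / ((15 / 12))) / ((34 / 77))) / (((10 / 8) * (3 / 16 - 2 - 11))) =-3696 / 87125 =-0.04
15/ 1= 15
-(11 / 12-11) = 121 / 12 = 10.08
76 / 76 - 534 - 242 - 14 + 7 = -782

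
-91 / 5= -18.20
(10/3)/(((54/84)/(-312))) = -1617.78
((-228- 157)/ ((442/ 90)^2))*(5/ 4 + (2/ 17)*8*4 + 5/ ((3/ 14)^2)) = -6038542125/ 3321188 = -1818.19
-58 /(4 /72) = -1044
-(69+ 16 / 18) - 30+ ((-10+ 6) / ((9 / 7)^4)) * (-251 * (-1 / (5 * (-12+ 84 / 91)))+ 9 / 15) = -111169549 / 1180980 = -94.13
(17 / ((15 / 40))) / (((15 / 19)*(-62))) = -1292 / 1395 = -0.93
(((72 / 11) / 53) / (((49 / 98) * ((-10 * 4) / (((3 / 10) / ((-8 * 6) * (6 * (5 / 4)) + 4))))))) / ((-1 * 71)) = -27 / 368397700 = -0.00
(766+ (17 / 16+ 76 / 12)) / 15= 37123 / 720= 51.56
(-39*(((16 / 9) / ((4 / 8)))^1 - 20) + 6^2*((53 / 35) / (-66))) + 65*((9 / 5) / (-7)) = 720481 / 1155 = 623.79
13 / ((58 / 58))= 13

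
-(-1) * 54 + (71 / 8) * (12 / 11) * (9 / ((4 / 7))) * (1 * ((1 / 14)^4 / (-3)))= 26078337 / 482944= 54.00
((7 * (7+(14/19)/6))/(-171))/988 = -1421/4815018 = -0.00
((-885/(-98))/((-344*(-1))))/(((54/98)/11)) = 3245/6192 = 0.52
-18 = -18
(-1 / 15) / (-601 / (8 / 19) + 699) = 8 / 87405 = 0.00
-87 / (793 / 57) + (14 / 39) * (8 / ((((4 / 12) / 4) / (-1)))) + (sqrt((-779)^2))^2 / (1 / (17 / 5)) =8180662086 / 3965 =2063218.68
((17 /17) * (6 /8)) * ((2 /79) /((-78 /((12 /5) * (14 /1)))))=-42 /5135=-0.01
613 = 613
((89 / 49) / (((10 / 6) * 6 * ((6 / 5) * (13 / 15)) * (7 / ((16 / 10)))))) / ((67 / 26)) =356 / 22981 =0.02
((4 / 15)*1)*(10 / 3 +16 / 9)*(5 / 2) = 92 / 27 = 3.41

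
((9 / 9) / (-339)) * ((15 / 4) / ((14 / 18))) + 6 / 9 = 6193 / 9492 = 0.65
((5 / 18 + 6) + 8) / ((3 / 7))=1799 / 54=33.31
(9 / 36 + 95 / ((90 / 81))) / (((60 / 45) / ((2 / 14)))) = 147 / 16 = 9.19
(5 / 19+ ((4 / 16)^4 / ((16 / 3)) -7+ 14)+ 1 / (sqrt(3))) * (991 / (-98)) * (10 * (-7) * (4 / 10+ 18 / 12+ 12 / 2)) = 78289 * sqrt(3) / 42+ 44257163145 / 1089536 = 43848.78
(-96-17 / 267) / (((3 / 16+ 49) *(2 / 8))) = -1641536 / 210129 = -7.81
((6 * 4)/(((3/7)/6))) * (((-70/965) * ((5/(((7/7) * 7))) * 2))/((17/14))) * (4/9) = -125440/9843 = -12.74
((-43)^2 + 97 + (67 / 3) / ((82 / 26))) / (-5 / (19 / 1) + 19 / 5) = 552.21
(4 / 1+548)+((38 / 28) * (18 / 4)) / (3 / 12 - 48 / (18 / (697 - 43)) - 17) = 27213981 / 49301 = 552.00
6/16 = 3/8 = 0.38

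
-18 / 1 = -18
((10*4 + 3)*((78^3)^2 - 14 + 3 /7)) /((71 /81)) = 5490591464433339 /497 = 11047467735278.35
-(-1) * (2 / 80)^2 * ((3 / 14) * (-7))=-3 / 3200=-0.00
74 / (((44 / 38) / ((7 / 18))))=4921 / 198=24.85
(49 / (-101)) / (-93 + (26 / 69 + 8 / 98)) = 165669 / 31601183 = 0.01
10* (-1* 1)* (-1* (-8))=-80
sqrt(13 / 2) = sqrt(26) / 2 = 2.55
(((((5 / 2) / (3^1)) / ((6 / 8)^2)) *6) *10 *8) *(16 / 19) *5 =512000 / 171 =2994.15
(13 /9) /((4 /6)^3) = 4.88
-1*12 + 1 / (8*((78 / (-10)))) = -3749 / 312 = -12.02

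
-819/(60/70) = -1911/2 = -955.50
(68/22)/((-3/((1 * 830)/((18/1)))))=-47.51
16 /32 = 1 /2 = 0.50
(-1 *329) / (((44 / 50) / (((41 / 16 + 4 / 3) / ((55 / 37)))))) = -1034705 / 1056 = -979.83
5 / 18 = 0.28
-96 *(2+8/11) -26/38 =-54863/209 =-262.50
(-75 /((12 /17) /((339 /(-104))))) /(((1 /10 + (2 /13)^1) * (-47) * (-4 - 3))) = 240125 /57904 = 4.15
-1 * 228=-228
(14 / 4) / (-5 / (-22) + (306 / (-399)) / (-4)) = 10241 / 1226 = 8.35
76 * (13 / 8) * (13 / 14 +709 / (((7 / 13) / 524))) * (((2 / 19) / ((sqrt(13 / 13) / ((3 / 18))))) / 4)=125572577 / 336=373727.91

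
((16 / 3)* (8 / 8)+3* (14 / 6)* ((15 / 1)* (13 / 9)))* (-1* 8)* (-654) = 821424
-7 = -7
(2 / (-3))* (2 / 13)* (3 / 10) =-2 / 65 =-0.03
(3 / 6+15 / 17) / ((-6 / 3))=-47 / 68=-0.69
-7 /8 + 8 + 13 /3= 275 /24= 11.46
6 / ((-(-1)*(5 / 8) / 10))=96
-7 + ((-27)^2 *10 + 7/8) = 58271/8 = 7283.88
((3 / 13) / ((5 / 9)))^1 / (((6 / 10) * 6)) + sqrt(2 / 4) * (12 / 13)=3 / 26 + 6 * sqrt(2) / 13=0.77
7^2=49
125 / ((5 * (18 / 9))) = 25 / 2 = 12.50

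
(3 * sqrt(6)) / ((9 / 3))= sqrt(6)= 2.45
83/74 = 1.12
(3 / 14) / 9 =0.02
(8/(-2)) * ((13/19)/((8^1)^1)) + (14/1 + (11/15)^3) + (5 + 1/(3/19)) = 25.39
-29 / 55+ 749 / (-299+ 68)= -622 / 165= -3.77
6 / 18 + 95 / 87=124 / 87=1.43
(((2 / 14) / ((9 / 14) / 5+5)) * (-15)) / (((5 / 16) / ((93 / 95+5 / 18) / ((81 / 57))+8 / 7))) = -551728 / 203553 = -2.71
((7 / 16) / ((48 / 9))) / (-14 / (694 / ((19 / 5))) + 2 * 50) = 12145 / 14793984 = 0.00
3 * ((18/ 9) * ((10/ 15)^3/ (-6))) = -8/ 27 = -0.30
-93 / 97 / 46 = -93 / 4462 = -0.02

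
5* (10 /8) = 25 /4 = 6.25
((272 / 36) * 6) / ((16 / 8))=68 / 3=22.67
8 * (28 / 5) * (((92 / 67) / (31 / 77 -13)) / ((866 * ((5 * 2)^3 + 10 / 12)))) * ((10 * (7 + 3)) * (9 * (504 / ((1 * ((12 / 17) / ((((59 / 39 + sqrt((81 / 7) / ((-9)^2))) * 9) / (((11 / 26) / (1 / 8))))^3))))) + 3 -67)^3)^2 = -12790921860310584027615832287476322127887457097563393705997710905 / 1530597846920266406245613491072 -7030585921442816172708431436449515329667159451527094998311783375 * sqrt(7) / 2226324140974932954539074168832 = -16711923697812227802860710000000000.00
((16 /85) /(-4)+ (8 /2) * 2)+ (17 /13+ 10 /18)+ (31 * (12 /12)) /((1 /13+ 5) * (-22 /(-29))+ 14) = 11.55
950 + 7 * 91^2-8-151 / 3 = 176576 / 3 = 58858.67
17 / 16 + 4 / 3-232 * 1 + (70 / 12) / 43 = -473623 / 2064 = -229.47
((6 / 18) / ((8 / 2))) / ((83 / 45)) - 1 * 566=-187897 / 332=-565.95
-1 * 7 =-7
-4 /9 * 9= -4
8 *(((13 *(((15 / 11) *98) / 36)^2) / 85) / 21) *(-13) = -579670 / 55539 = -10.44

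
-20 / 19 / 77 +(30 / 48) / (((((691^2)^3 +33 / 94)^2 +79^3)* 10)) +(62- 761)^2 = 299399404692540116369878919084225710824146901523 / 612768727590446006592895383258015037621996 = 488600.99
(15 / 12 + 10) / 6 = 15 / 8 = 1.88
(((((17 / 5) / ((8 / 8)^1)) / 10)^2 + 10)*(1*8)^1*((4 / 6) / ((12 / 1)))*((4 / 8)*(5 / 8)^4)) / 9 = 25289 / 663552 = 0.04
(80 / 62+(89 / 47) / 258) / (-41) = -487799 / 15412146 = -0.03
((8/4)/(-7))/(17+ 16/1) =-2/231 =-0.01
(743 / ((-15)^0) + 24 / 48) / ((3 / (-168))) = -41636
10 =10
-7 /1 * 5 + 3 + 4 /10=-158 /5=-31.60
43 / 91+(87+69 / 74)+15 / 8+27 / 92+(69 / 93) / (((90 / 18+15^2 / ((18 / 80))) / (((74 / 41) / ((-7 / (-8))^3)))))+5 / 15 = 1175041250864237 / 12925500744520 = 90.91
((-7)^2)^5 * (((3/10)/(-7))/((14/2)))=-17294403/10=-1729440.30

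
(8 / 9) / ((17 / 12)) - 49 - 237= -14554 / 51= -285.37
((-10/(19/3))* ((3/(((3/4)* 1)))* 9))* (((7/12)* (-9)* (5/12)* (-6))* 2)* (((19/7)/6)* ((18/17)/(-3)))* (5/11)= 20250/187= 108.29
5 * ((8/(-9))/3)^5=-163840/14348907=-0.01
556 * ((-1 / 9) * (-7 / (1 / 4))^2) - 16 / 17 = -7410512 / 153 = -48434.72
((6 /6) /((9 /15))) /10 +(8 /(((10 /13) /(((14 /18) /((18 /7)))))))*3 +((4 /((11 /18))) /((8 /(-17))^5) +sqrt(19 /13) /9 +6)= -1630215791 /6082560 +sqrt(247) /117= -267.88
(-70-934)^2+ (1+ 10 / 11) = 11088197 / 11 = 1008017.91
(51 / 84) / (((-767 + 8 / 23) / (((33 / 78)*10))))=-1955 / 583492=-0.00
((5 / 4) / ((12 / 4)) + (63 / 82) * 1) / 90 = 583 / 44280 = 0.01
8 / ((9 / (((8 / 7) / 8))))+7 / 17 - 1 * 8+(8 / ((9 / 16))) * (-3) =-53687 / 1071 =-50.13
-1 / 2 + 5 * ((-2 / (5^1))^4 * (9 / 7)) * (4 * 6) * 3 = 19861 / 1750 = 11.35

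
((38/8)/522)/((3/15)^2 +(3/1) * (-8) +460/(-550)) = -5225/14238072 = -0.00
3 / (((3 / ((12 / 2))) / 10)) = 60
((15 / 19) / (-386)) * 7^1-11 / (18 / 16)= -9.79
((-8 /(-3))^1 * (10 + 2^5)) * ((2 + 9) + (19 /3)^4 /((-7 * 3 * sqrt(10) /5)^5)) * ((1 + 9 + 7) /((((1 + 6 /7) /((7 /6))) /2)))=26304.94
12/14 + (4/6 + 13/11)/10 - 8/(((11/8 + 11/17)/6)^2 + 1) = -6.14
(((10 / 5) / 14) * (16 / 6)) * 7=8 / 3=2.67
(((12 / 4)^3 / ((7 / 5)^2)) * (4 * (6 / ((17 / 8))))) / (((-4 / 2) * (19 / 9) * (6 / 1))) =-97200 / 15827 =-6.14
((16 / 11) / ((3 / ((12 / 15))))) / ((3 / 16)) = 1024 / 495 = 2.07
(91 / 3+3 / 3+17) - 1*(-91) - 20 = 358 / 3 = 119.33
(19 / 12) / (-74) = -19 / 888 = -0.02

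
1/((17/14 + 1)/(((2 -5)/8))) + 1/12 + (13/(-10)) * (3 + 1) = -2458/465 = -5.29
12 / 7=1.71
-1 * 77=-77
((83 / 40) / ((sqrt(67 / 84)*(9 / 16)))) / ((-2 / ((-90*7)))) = 2324*sqrt(1407) / 67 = 1301.09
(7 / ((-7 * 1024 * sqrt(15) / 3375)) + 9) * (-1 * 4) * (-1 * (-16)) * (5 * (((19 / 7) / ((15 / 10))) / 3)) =-12160 / 7 + 2375 * sqrt(15) / 56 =-1572.89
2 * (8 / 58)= 8 / 29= 0.28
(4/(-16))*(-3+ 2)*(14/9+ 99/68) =1843/2448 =0.75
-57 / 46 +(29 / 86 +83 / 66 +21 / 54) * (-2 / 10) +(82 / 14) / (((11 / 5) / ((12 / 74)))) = -152677964 / 126794745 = -1.20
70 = 70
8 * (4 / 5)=32 / 5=6.40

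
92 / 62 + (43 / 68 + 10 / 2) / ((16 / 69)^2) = 57328121 / 539648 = 106.23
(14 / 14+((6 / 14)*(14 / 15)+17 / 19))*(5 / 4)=109 / 38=2.87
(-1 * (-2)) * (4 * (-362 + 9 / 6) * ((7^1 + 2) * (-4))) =103824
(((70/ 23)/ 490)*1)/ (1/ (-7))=-1/ 23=-0.04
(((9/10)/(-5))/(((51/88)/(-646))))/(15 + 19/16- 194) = -80256/71125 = -1.13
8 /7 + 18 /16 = 127 /56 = 2.27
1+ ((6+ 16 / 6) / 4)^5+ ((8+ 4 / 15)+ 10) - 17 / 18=66.07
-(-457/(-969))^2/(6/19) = -208849/296514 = -0.70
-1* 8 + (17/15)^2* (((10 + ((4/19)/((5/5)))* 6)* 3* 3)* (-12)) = -745952/475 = -1570.43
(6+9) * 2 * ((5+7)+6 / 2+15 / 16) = 3825 / 8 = 478.12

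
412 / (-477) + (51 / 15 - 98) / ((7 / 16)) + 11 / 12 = -14436209 / 66780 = -216.18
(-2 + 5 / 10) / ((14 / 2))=-3 / 14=-0.21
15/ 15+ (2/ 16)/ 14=113/ 112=1.01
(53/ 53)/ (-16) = -1/ 16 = -0.06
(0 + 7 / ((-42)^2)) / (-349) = -1 / 87948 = -0.00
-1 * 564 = -564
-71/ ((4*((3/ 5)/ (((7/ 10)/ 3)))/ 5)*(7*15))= -71/ 216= -0.33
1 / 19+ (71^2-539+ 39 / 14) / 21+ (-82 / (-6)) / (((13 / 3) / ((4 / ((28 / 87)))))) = 18427837 / 72618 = 253.76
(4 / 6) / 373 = 2 / 1119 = 0.00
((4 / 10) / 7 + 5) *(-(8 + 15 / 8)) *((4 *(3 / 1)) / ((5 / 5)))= -41949 / 70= -599.27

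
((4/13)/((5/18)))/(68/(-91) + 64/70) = 126/19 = 6.63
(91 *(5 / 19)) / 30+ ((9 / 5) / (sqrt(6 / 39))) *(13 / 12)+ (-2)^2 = 547 / 114+ 39 *sqrt(26) / 40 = 9.77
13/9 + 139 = 1264/9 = 140.44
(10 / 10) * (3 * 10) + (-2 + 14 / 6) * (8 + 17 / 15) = 1487 / 45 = 33.04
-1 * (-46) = 46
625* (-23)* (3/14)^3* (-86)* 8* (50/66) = 278156250/3773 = 73722.83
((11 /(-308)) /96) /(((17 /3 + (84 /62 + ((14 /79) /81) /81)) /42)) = -16067889 /7220556992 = -0.00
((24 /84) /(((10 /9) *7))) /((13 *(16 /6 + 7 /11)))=297 /347165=0.00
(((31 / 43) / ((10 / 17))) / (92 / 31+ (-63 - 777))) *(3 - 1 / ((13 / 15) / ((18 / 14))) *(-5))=-3871869 / 253836310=-0.02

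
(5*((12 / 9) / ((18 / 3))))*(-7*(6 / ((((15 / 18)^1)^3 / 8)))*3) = -48384 / 25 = -1935.36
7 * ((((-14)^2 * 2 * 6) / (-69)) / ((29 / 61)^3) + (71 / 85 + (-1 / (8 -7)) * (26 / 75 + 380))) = -3488236913833 / 715207425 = -4877.24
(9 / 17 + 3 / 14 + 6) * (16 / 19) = 12840 / 2261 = 5.68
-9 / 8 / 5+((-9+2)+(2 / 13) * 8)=-3117 / 520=-5.99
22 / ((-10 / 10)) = -22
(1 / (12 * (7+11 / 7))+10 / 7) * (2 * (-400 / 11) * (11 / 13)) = -72490 / 819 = -88.51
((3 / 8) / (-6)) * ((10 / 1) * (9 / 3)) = -15 / 8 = -1.88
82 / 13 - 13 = -87 / 13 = -6.69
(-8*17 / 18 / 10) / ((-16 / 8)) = 17 / 45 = 0.38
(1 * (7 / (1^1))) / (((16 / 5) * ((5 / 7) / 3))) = 9.19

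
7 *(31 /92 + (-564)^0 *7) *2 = 4725 /46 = 102.72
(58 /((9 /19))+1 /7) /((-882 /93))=-239413 /18522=-12.93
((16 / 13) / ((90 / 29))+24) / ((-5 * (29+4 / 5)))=-14272 / 87165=-0.16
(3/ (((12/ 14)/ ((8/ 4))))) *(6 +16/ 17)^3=11501224/ 4913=2340.98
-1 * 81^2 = -6561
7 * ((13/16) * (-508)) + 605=-9137/4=-2284.25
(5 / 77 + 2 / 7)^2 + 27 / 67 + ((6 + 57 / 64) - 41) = -853810205 / 25423552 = -33.58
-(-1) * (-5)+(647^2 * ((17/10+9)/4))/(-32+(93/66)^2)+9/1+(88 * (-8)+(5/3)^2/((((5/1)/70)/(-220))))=-60878567507/1307430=-46563.54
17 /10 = 1.70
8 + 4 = 12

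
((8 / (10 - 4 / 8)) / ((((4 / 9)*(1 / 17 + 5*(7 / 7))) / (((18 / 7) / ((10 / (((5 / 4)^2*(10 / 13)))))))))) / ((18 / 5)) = 19125 / 594776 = 0.03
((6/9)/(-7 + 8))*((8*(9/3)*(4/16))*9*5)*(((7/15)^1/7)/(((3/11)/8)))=352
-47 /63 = -0.75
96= 96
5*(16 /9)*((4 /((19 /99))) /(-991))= -0.19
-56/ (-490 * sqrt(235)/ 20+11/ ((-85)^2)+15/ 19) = 9734444800/ 30998942654757+301510810000 * sqrt(235)/ 30998942654757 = 0.15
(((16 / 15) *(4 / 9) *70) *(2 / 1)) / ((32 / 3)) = 6.22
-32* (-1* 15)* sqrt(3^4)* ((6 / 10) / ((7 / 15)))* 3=116640 / 7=16662.86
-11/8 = -1.38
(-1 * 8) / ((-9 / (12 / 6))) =16 / 9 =1.78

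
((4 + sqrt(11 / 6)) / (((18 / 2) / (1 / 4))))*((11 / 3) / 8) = 11*sqrt(66) / 5184 + 11 / 216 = 0.07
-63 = -63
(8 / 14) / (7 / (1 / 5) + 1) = 1 / 63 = 0.02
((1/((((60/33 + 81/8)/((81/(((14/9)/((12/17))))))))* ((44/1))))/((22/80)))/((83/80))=27993600/114187997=0.25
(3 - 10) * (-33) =231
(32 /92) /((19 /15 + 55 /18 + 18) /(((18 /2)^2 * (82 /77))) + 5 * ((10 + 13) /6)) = 116640 /6514129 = 0.02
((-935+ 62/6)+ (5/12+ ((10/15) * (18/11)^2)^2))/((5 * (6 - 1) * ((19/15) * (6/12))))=-161823459/2781790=-58.17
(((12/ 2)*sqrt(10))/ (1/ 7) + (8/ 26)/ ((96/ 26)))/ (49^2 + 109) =1/ 30120 + 21*sqrt(10)/ 1255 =0.05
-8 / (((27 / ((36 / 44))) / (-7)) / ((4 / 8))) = 28 / 33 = 0.85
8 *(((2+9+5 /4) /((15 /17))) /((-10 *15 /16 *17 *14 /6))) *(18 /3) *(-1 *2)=448 /125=3.58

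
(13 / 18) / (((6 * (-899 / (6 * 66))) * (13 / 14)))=-0.06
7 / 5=1.40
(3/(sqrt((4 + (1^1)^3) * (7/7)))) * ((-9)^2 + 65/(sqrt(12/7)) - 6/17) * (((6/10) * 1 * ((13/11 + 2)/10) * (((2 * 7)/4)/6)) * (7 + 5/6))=29939 * sqrt(105)/5280 + 3157413 * sqrt(5)/74800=152.49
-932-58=-990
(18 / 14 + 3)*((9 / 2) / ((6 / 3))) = 135 / 14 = 9.64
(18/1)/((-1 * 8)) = -9/4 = -2.25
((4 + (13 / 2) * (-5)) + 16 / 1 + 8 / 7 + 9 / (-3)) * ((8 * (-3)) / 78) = 4.42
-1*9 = -9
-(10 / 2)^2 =-25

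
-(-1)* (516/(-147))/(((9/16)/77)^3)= -6563938304/729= -9004030.60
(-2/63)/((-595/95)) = 38/7497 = 0.01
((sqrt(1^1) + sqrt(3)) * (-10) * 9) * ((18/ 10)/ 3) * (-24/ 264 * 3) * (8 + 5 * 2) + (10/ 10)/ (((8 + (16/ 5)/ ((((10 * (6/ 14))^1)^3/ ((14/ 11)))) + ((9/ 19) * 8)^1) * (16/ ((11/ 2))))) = 3897366912387/ 14700391552 + 2916 * sqrt(3)/ 11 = 724.27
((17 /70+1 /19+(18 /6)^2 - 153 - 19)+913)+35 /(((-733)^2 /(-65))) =536153906327 /714594370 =750.29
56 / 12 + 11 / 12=67 / 12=5.58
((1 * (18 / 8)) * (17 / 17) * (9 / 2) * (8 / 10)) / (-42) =-27 / 140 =-0.19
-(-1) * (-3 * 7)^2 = 441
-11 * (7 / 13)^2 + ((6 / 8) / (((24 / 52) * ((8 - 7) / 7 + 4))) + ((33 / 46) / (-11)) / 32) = -20193799 / 7214272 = -2.80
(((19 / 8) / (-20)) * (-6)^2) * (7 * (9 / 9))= -1197 / 40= -29.92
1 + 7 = 8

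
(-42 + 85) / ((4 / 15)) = 645 / 4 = 161.25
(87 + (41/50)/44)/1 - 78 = 19841/2200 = 9.02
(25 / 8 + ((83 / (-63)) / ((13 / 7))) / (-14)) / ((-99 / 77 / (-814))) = 2010.55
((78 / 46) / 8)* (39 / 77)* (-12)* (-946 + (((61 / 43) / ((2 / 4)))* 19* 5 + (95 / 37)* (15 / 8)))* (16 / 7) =39008051199 / 19723627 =1977.73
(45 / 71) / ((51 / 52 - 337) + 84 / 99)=-77220 / 40835863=-0.00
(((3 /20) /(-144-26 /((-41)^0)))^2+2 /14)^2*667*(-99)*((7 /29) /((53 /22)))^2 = -13.53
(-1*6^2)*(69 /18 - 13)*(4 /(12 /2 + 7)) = 1320 /13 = 101.54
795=795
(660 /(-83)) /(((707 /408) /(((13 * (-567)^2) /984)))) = -6698912220 /343703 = -19490.41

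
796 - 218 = 578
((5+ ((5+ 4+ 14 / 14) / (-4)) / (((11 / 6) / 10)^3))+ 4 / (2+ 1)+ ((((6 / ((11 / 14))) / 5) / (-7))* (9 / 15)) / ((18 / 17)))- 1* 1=-39979942 / 99825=-400.50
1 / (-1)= -1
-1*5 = -5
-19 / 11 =-1.73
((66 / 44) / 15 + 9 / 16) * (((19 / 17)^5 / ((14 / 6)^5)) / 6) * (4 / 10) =10629893007 / 9545414639600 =0.00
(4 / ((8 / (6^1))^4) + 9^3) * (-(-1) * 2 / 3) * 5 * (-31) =-2414745 / 32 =-75460.78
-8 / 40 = -1 / 5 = -0.20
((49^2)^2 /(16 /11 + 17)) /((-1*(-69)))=9058973 /2001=4527.22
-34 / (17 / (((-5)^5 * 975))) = 6093750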